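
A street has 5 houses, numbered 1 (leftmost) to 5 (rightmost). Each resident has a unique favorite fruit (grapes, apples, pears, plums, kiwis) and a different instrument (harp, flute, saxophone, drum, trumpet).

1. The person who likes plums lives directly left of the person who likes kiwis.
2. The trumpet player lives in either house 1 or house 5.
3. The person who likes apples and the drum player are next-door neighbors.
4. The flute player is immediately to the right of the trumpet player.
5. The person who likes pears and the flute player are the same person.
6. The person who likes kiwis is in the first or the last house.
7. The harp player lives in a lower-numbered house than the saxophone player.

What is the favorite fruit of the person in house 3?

apples

By clue 4, the flute player is in house 2.
By clue 4, the trumpet player is in house 1.
The person who likes pears is in house 2 (clue 5).
The person who likes kiwis is in house 5 (clue 6).
From clue 1, the person who likes plums must be in house 4.
House 1's favorite fruit must be grapes (nothing else left).
That leaves apples as the favorite fruit for house 3.
Clue 3: the drum player is in house 4.
House 3 instrument: only harp fits.
The only instrument still possible for house 5 is saxophone.
So: house 1 = grapes/trumpet, house 2 = pears/flute, house 3 = apples/harp, house 4 = plums/drum, house 5 = kiwis/saxophone.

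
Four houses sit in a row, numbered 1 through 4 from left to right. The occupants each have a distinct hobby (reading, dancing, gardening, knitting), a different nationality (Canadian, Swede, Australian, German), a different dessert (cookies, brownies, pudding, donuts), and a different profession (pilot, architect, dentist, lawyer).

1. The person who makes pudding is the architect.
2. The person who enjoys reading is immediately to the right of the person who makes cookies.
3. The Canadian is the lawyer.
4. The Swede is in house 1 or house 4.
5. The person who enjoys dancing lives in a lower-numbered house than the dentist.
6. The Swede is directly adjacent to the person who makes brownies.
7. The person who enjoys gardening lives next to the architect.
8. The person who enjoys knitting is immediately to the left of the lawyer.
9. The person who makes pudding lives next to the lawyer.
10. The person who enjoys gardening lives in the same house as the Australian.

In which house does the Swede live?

The Swede is narrowed to house 1 or 4; consider each.
Placing it in house 4 leads to a contradiction, so it's in house 1.
The person who makes brownies is in house 2 (clue 6).
The person who enjoys reading is narrowed to house 2 or 4; consider each.
Placing it in house 4 leads to a contradiction, so it's in house 2.
The person who makes cookies is in house 1 (clue 2).
So house 4 gets gardening for hobby.
From clue 7, the architect must be in house 3.
Clue 9 places the person who makes pudding in house 3.
The Australian is in house 4 (clue 10).
The only dessert still possible for house 4 is donuts.
House 1's profession must be pilot (nothing else left).
By clue 3, the Canadian is in house 2.
From clue 3, the lawyer must be in house 2.
Clue 8 places the person who enjoys knitting in house 1.
The only hobby still possible for house 3 is dancing.
That leaves German as the nationality for house 3.
That leaves dentist as the profession for house 4.
So: house 1 = knitting/Swede/cookies/pilot, house 2 = reading/Canadian/brownies/lawyer, house 3 = dancing/German/pudding/architect, house 4 = gardening/Australian/donuts/dentist.

1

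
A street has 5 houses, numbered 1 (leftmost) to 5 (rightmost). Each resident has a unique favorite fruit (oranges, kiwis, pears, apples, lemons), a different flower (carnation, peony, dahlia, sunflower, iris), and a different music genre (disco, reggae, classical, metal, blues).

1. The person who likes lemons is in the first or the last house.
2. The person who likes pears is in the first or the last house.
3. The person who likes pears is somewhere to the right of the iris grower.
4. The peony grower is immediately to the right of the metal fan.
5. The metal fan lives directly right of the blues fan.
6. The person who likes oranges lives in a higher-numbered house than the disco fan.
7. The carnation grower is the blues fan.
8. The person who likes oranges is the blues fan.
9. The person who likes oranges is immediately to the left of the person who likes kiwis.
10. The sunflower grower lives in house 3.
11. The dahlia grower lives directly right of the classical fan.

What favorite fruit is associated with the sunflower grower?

kiwis

Clue 3 places the person who likes pears in house 5.
By clue 10, the sunflower grower is in house 3.
That leaves lemons as the favorite fruit for house 1.
House 5's music genre must be reggae (nothing else left).
The carnation grower is in house 2 (clue 7).
From clue 7, the blues fan must be in house 2.
Clue 8: the person who likes oranges is in house 2.
Clue 9 places the person who likes kiwis in house 3.
House 4 favorite fruit: only apples fits.
The only flower still possible for house 1 is iris.
Clue 5: the metal fan is in house 3.
House 1 music genre: only disco fits.
House 4's music genre must be classical (nothing else left).
From clue 4, the peony grower must be in house 4.
The dahlia grower is in house 5 (clue 11).
So: house 1 = lemons/iris/disco, house 2 = oranges/carnation/blues, house 3 = kiwis/sunflower/metal, house 4 = apples/peony/classical, house 5 = pears/dahlia/reggae.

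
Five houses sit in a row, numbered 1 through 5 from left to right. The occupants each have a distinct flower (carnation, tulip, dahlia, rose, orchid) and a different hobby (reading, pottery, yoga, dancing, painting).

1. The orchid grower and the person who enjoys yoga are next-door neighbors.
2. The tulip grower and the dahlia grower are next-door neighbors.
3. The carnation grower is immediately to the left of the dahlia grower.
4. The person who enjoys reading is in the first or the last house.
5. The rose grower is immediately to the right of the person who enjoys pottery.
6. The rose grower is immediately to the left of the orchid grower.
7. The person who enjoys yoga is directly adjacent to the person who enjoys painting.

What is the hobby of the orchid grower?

painting

The person who enjoys reading is narrowed to house 1 or 5; consider each.
Placing it in house 5 leads to a contradiction, so it's in house 1.
The orchid grower is narrowed to house 4 or 5; consider each.
Placing it in house 4 leads to a contradiction, so it's in house 5.
Clue 1: the person who enjoys yoga is in house 4.
Clue 6 places the rose grower in house 4.
Clue 5 places the person who enjoys pottery in house 3.
The only hobby still possible for house 2 is dancing.
House 5's hobby must be painting (nothing else left).
The carnation grower is narrowed to house 1 or 2; consider each.
Placing it in house 2 leads to a contradiction, so it's in house 1.
Clue 3 places the dahlia grower in house 2.
So house 3 gets tulip for flower.
So: house 1 = carnation/reading, house 2 = dahlia/dancing, house 3 = tulip/pottery, house 4 = rose/yoga, house 5 = orchid/painting.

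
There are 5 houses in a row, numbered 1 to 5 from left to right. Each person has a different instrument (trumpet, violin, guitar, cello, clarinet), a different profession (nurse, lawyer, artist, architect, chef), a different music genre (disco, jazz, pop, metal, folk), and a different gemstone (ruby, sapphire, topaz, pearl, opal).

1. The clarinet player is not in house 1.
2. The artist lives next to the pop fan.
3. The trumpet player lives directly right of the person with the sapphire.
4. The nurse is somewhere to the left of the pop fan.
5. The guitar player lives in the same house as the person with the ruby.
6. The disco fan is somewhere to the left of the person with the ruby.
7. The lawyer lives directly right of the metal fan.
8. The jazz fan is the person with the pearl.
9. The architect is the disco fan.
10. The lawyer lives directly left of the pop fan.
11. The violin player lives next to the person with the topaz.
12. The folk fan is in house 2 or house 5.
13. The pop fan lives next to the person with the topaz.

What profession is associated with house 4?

chef

The folk fan is narrowed to house 2 or 5; consider each.
Placing it in house 2 leads to a contradiction, so it's in house 5.
The lawyer is narrowed to house 2 or 3; consider each.
Placing it in house 2 leads to a contradiction, so it's in house 3.
Clue 7: the metal fan is in house 2.
Clue 10 places the pop fan in house 4.
By clue 2, the artist is in house 5.
By clue 9, the architect is in house 1.
Clue 9 places the disco fan in house 1.
That leaves cello as the instrument for house 1.
House 4 profession: only chef fits.
That leaves jazz as the music genre for house 3.
From clue 8, the person with the pearl must be in house 3.
That leaves nurse as the profession for house 2.
Clue 11 places the violin player in house 4.
The only gemstone still possible for house 5 is topaz.
Clue 5: the guitar player is in house 2.
Clue 5: the person with the ruby is in house 2.
Clue 3 places the trumpet player in house 5.
From clue 3, the person with the sapphire must be in house 4.
The only instrument still possible for house 3 is clarinet.
House 1 gemstone: only opal fits.
So: house 1 = cello/architect/disco/opal, house 2 = guitar/nurse/metal/ruby, house 3 = clarinet/lawyer/jazz/pearl, house 4 = violin/chef/pop/sapphire, house 5 = trumpet/artist/folk/topaz.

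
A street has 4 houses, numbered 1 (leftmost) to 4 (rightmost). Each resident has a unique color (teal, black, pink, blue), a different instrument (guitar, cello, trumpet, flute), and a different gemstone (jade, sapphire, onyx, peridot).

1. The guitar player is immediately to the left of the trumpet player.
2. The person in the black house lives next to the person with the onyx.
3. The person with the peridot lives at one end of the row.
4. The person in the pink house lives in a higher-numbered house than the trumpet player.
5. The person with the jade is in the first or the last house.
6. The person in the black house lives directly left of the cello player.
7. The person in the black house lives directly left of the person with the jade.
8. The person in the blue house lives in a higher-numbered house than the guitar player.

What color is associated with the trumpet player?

The person in the black house is in house 3 (clue 7).
The person with the jade is in house 4 (clue 7).
That leaves teal as the color for house 1.
House 2 color: only blue fits.
The only color still possible for house 4 is pink.
House 1 gemstone: only peridot fits.
From clue 2, the person with the onyx must be in house 2.
From clue 6, the cello player must be in house 4.
Clue 8: the guitar player is in house 1.
The only gemstone still possible for house 3 is sapphire.
Clue 1: the trumpet player is in house 2.
House 3's instrument must be flute (nothing else left).
So: house 1 = teal/guitar/peridot, house 2 = blue/trumpet/onyx, house 3 = black/flute/sapphire, house 4 = pink/cello/jade.

blue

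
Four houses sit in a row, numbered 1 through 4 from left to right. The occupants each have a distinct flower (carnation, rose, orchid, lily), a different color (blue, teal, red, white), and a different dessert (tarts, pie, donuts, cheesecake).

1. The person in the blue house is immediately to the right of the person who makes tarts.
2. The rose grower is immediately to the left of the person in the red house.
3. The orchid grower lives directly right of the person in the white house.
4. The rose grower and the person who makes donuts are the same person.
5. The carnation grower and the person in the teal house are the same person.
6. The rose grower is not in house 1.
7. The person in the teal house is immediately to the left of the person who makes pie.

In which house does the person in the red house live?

4

The rose grower is narrowed to house 2 or 3; consider each.
Placing it in house 2 leads to a contradiction, so it's in house 3.
By clue 2, the person in the red house is in house 4.
By clue 4, the person who makes donuts is in house 3.
Clue 7: the person in the teal house is in house 1.
Clue 7: the person who makes pie is in house 2.
House 2's color must be blue (nothing else left).
House 3's color must be white (nothing else left).
That leaves cheesecake as the dessert for house 4.
The orchid grower is in house 4 (clue 3).
Clue 5: the carnation grower is in house 1.
House 2's flower must be lily (nothing else left).
The only dessert still possible for house 1 is tarts.
So: house 1 = carnation/teal/tarts, house 2 = lily/blue/pie, house 3 = rose/white/donuts, house 4 = orchid/red/cheesecake.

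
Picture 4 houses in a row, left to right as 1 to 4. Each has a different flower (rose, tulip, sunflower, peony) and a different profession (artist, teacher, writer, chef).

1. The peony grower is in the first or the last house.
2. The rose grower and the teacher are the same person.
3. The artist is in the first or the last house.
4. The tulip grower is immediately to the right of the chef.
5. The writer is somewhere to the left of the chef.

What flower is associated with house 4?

tulip

The peony grower is narrowed to house 1 or 4; consider each.
Placing it in house 4 leads to a contradiction, so it's in house 1.
The tulip grower is narrowed to house 3 or 4; consider each.
Placing it in house 3 leads to a contradiction, so it's in house 4.
Clue 4 places the chef in house 3.
By clue 2, the rose grower is in house 2.
Clue 2: the teacher is in house 2.
The only flower still possible for house 3 is sunflower.
House 1's profession must be writer (nothing else left).
House 4 profession: only artist fits.
So: house 1 = peony/writer, house 2 = rose/teacher, house 3 = sunflower/chef, house 4 = tulip/artist.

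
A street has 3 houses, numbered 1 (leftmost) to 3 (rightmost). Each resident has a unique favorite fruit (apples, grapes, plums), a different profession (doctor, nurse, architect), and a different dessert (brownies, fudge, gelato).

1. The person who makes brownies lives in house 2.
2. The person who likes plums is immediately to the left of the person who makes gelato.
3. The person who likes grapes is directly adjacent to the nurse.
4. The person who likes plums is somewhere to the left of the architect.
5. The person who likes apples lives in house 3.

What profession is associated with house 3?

The person who makes brownies is in house 2 (clue 1).
From clue 5, the person who likes apples must be in house 3.
The only dessert still possible for house 1 is fudge.
The only dessert still possible for house 3 is gelato.
Clue 2: the person who likes plums is in house 2.
The architect is in house 3 (clue 4).
House 1 favorite fruit: only grapes fits.
Clue 3 places the nurse in house 2.
So house 1 gets doctor for profession.
So: house 1 = grapes/doctor/fudge, house 2 = plums/nurse/brownies, house 3 = apples/architect/gelato.

architect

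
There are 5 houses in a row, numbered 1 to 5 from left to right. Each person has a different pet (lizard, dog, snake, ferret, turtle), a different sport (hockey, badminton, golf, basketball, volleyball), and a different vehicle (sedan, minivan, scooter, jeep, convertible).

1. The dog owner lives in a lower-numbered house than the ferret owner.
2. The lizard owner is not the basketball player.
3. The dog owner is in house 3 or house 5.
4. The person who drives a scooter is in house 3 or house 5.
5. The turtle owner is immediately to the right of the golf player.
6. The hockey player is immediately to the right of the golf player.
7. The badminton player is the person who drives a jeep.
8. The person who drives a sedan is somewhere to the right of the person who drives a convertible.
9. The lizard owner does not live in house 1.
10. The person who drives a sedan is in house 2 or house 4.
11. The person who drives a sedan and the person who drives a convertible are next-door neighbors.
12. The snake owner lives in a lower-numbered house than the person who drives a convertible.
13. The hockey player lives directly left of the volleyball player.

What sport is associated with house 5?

volleyball

From clue 3, the dog owner must be in house 3.
By clue 12, the person who drives a convertible is in house 3.
The only pet still possible for house 1 is snake.
Clue 8: the person who drives a sedan is in house 4.
The only vehicle still possible for house 5 is scooter.
The ferret owner is narrowed to house 4 or 5; consider each.
Placing it in house 4 leads to a contradiction, so it's in house 5.
The lizard owner is narrowed to house 2 or 4; consider each.
Placing it in house 4 leads to a contradiction, so it's in house 2.
So house 4 gets turtle for pet.
By clue 5, the golf player is in house 3.
Clue 6 places the hockey player in house 4.
Clue 13: the volleyball player is in house 5.
The only sport still possible for house 2 is badminton.
Clue 7 places the person who drives a jeep in house 2.
That leaves basketball as the sport for house 1.
House 1's vehicle must be minivan (nothing else left).
So: house 1 = snake/basketball/minivan, house 2 = lizard/badminton/jeep, house 3 = dog/golf/convertible, house 4 = turtle/hockey/sedan, house 5 = ferret/volleyball/scooter.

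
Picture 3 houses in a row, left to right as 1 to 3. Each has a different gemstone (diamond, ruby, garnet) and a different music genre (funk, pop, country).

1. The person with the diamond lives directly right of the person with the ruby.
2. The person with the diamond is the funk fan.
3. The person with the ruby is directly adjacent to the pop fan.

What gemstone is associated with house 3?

The person with the diamond is narrowed to house 2 or 3; consider each.
Placing it in house 2 leads to a contradiction, so it's in house 3.
The person with the ruby is in house 2 (clue 1).
The funk fan is in house 3 (clue 2).
House 1 gemstone: only garnet fits.
So house 1 gets pop for music genre.
The only music genre still possible for house 2 is country.
So: house 1 = garnet/pop, house 2 = ruby/country, house 3 = diamond/funk.

diamond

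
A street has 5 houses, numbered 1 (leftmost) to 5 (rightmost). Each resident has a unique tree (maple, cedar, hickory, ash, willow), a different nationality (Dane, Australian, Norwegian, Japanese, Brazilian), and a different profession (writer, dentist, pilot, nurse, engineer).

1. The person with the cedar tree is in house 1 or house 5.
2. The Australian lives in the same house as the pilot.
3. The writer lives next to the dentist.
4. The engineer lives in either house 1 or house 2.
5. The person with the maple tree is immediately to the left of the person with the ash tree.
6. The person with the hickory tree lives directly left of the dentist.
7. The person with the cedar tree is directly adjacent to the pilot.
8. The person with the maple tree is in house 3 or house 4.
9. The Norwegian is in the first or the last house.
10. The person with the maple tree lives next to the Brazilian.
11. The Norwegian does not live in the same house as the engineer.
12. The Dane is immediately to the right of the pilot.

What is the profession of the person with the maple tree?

The person with the ash tree is narrowed to house 4 or 5; consider each.
Placing it in house 5 leads to a contradiction, so it's in house 4.
The person with the maple tree is in house 3 (clue 5).
The only profession still possible for house 5 is nurse.
The person with the cedar tree is narrowed to house 1 or 5; consider each.
Placing it in house 5 leads to a contradiction, so it's in house 1.
The pilot is in house 2 (clue 7).
The Dane is in house 3 (clue 12).
House 2 tree: only hickory fits.
The only tree still possible for house 5 is willow.
The only profession still possible for house 1 is engineer.
House 4 profession: only writer fits.
Clue 2 places the Australian in house 2.
Clue 11 places the Norwegian in house 5.
So house 1 gets Japanese for nationality.
The only nationality still possible for house 4 is Brazilian.
So house 3 gets dentist for profession.
So: house 1 = cedar/Japanese/engineer, house 2 = hickory/Australian/pilot, house 3 = maple/Dane/dentist, house 4 = ash/Brazilian/writer, house 5 = willow/Norwegian/nurse.

dentist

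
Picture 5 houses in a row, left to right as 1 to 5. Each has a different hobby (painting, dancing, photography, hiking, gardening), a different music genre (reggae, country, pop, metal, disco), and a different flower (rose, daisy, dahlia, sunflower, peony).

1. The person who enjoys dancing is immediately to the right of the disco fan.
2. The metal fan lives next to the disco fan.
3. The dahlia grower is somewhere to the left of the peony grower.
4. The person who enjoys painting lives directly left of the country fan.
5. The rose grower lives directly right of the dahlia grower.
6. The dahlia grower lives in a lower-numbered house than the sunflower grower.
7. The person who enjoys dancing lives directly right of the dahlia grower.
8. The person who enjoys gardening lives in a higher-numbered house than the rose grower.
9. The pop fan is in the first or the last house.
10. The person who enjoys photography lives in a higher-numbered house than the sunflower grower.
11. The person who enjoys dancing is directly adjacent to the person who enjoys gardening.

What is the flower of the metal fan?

The pop fan is narrowed to house 1 or 5; consider each.
Placing it in house 1 leads to a contradiction, so it's in house 5.
The person who enjoys dancing is narrowed to house 2 or 3 or 4; consider each.
Placing it in house 2 and house 4 leads to a contradiction, so it's in house 3.
Clue 1: the disco fan is in house 2.
Clue 7: the dahlia grower is in house 2.
The person who enjoys gardening is in house 4 (clue 11).
House 1 flower: only daisy fits.
House 5's flower must be peony (nothing else left).
Clue 4 places the person who enjoys painting in house 2.
From clue 4, the country fan must be in house 3.
The rose grower is in house 3 (clue 5).
House 1 hobby: only hiking fits.
House 5's hobby must be photography (nothing else left).
House 1 music genre: only metal fits.
That leaves reggae as the music genre for house 4.
So house 4 gets sunflower for flower.
So: house 1 = hiking/metal/daisy, house 2 = painting/disco/dahlia, house 3 = dancing/country/rose, house 4 = gardening/reggae/sunflower, house 5 = photography/pop/peony.

daisy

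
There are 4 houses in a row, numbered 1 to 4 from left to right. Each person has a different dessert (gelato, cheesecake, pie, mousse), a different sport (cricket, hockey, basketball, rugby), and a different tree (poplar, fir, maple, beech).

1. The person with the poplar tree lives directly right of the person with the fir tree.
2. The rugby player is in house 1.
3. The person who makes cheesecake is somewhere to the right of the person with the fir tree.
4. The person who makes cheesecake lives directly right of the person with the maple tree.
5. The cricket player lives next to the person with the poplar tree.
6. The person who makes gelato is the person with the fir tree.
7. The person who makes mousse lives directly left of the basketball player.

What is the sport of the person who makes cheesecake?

From clue 2, the rugby player must be in house 1.
The person who makes cheesecake is narrowed to house 2 or 3 or 4; consider each.
Placing it in house 2 and house 3 leads to a contradiction, so it's in house 4.
By clue 4, the person with the maple tree is in house 3.
By clue 1, the person with the poplar tree is in house 2.
Clue 1 places the person with the fir tree in house 1.
The cricket player is in house 3 (clue 5).
Clue 6: the person who makes gelato is in house 1.
That leaves beech as the tree for house 4.
The person who makes mousse is in house 3 (clue 7).
From clue 7, the basketball player must be in house 4.
The only dessert still possible for house 2 is pie.
The only sport still possible for house 2 is hockey.
So: house 1 = gelato/rugby/fir, house 2 = pie/hockey/poplar, house 3 = mousse/cricket/maple, house 4 = cheesecake/basketball/beech.

basketball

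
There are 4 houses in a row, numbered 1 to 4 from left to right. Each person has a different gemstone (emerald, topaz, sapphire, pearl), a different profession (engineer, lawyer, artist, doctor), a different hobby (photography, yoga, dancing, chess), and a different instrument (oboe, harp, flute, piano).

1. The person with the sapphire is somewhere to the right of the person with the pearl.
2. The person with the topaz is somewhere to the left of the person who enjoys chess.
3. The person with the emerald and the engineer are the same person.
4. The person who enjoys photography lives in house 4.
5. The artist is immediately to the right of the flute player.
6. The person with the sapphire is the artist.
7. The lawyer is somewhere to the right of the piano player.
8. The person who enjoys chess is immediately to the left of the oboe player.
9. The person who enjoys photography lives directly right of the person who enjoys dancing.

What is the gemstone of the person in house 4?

Clue 4: the person who enjoys photography is in house 4.
From clue 9, the person who enjoys dancing must be in house 3.
So house 1 gets yoga for hobby.
That leaves chess as the hobby for house 2.
From clue 2, the person with the topaz must be in house 1.
Clue 8: the oboe player is in house 3.
So house 4 gets harp for instrument.
Clue 6 places the person with the sapphire in house 3.
Clue 6: the artist is in house 3.
House 2's gemstone must be pearl (nothing else left).
So house 4 gets emerald for gemstone.
The only profession still possible for house 1 is doctor.
From clue 3, the engineer must be in house 4.
Clue 5 places the flute player in house 2.
House 2's profession must be lawyer (nothing else left).
So house 1 gets piano for instrument.
So: house 1 = topaz/doctor/yoga/piano, house 2 = pearl/lawyer/chess/flute, house 3 = sapphire/artist/dancing/oboe, house 4 = emerald/engineer/photography/harp.

emerald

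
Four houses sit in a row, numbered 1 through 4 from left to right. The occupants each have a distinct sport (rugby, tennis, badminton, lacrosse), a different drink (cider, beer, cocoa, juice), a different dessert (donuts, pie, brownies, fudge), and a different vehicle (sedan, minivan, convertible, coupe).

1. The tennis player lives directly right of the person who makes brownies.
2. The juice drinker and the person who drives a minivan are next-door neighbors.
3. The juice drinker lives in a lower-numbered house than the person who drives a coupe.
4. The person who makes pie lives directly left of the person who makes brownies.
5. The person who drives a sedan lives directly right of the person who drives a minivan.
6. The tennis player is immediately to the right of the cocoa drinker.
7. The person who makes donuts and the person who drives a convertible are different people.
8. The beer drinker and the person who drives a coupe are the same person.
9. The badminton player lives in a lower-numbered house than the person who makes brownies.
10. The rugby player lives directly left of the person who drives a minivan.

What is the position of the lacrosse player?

That leaves convertible as the vehicle for house 1.
The badminton player is narrowed to house 1 or 2; consider each.
Placing it in house 1 leads to a contradiction, so it's in house 2.
From clue 9, the person who makes brownies must be in house 3.
Clue 1: the tennis player is in house 4.
By clue 4, the person who makes pie is in house 2.
From clue 6, the cocoa drinker must be in house 3.
Clue 10: the person who drives a minivan is in house 2.
House 1's sport must be rugby (nothing else left).
So house 3 gets lacrosse for sport.
House 1's dessert must be fudge (nothing else left).
House 4's dessert must be donuts (nothing else left).
Clue 2: the juice drinker is in house 1.
The person who drives a sedan is in house 3 (clue 5).
The beer drinker is in house 4 (clue 8).
Clue 8 places the person who drives a coupe in house 4.
House 2 drink: only cider fits.
So: house 1 = rugby/juice/fudge/convertible, house 2 = badminton/cider/pie/minivan, house 3 = lacrosse/cocoa/brownies/sedan, house 4 = tennis/beer/donuts/coupe.

3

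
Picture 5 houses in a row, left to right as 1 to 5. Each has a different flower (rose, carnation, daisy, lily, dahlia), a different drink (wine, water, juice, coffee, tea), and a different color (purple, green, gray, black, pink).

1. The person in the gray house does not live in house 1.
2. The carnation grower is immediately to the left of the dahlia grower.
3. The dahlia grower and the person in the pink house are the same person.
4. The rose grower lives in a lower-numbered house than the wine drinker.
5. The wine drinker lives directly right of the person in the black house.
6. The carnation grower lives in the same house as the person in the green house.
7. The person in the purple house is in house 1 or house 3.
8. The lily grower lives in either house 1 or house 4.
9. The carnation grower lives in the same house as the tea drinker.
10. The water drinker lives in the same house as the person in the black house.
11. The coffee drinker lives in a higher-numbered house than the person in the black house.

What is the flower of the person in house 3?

daisy

The lily grower is narrowed to house 1 or 4; consider each.
Placing it in house 4 leads to a contradiction, so it's in house 1.
House 1 drink: only juice fits.
The only color still possible for house 1 is purple.
The carnation grower is narrowed to house 2 or 3 or 4; consider each.
Placing it in house 2 and house 3 leads to a contradiction, so it's in house 4.
Clue 2 places the dahlia grower in house 5.
By clue 3, the person in the pink house is in house 5.
From clue 6, the person in the green house must be in house 4.
Clue 9: the tea drinker is in house 4.
So house 2 gets water for drink.
The wine drinker is in house 3 (clue 5).
Clue 5 places the person in the black house in house 2.
That leaves coffee as the drink for house 5.
So house 3 gets gray for color.
Clue 4: the rose grower is in house 2.
House 3's flower must be daisy (nothing else left).
So: house 1 = lily/juice/purple, house 2 = rose/water/black, house 3 = daisy/wine/gray, house 4 = carnation/tea/green, house 5 = dahlia/coffee/pink.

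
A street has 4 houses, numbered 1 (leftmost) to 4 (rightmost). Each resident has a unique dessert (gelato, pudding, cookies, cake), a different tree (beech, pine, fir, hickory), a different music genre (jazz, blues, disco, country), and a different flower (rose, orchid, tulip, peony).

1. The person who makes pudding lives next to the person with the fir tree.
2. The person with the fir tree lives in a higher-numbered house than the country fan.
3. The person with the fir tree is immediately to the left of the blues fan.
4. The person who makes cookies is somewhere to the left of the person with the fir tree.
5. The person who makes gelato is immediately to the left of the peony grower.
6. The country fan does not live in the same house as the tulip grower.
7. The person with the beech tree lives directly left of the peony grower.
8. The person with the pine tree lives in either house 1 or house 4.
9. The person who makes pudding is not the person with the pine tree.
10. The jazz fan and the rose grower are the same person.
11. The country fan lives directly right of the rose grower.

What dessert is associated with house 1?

By clue 2, the person with the fir tree is in house 3.
By clue 2, the country fan is in house 2.
Clue 3 places the blues fan in house 4.
Clue 11: the rose grower is in house 1.
House 3's music genre must be disco (nothing else left).
So house 1 gets jazz for music genre.
House 3 dessert: only cake fits.
House 4's dessert must be pudding (nothing else left).
From clue 9, the person with the pine tree must be in house 1.
House 4's tree must be hickory (nothing else left).
Clue 7 places the peony grower in house 3.
The only tree still possible for house 2 is beech.
House 2's flower must be orchid (nothing else left).
House 4 flower: only tulip fits.
The person who makes gelato is in house 2 (clue 5).
House 1's dessert must be cookies (nothing else left).
So: house 1 = cookies/pine/jazz/rose, house 2 = gelato/beech/country/orchid, house 3 = cake/fir/disco/peony, house 4 = pudding/hickory/blues/tulip.

cookies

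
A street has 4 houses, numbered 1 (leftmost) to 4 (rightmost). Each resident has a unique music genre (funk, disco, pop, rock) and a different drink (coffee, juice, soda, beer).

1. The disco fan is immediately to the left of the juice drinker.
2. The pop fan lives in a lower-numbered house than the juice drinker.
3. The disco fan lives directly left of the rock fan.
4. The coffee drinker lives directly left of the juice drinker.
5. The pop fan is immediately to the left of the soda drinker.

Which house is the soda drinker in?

2

The disco fan is narrowed to house 1 or 2 or 3; consider each.
Placing it in house 1 and house 2 leads to a contradiction, so it's in house 3.
By clue 1, the juice drinker is in house 4.
The rock fan is in house 4 (clue 3).
Clue 4 places the coffee drinker in house 3.
House 1's drink must be beer (nothing else left).
House 2's drink must be soda (nothing else left).
By clue 5, the pop fan is in house 1.
The only music genre still possible for house 2 is funk.
So: house 1 = pop/beer, house 2 = funk/soda, house 3 = disco/coffee, house 4 = rock/juice.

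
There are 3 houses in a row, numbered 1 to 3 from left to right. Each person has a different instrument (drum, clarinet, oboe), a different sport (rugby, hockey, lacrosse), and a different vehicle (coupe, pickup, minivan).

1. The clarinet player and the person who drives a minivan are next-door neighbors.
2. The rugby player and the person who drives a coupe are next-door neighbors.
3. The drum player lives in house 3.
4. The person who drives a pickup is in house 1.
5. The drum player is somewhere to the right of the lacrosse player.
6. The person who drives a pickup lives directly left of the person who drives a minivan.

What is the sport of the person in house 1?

Clue 3: the drum player is in house 3.
From clue 4, the person who drives a pickup must be in house 1.
By clue 6, the person who drives a minivan is in house 2.
House 3's vehicle must be coupe (nothing else left).
The clarinet player is in house 1 (clue 1).
Clue 2: the rugby player is in house 2.
So house 2 gets oboe for instrument.
So house 1 gets lacrosse for sport.
So house 3 gets hockey for sport.
So: house 1 = clarinet/lacrosse/pickup, house 2 = oboe/rugby/minivan, house 3 = drum/hockey/coupe.

lacrosse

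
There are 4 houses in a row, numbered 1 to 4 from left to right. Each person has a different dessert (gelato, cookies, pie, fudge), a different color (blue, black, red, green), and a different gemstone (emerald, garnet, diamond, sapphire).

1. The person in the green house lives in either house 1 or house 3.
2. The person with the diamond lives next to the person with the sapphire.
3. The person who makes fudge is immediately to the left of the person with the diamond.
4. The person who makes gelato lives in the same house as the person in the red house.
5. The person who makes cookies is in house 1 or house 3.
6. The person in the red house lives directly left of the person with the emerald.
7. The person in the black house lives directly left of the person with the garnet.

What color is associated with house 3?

black

So house 4 gets blue for color.
So house 1 gets sapphire for gemstone.
Clue 2: the person with the diamond is in house 2.
Clue 3: the person who makes fudge is in house 1.
The only dessert still possible for house 4 is pie.
House 2's dessert must be gelato (nothing else left).
That leaves cookies as the dessert for house 3.
So house 1 gets green for color.
The person in the red house is in house 2 (clue 4).
From clue 6, the person with the emerald must be in house 3.
The only color still possible for house 3 is black.
House 4 gemstone: only garnet fits.
So: house 1 = fudge/green/sapphire, house 2 = gelato/red/diamond, house 3 = cookies/black/emerald, house 4 = pie/blue/garnet.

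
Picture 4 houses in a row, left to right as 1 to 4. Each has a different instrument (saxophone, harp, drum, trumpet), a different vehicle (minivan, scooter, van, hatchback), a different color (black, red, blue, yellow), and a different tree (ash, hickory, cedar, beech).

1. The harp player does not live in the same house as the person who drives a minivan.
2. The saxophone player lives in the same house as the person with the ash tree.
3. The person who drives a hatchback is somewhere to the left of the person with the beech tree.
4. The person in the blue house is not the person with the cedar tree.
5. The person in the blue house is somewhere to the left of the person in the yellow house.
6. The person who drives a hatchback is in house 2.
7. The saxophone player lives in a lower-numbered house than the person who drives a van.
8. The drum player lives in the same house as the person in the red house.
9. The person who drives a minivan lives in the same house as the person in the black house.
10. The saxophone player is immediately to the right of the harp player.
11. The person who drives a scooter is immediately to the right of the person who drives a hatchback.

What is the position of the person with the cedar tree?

From clue 6, the person who drives a hatchback must be in house 2.
Clue 11: the person who drives a scooter is in house 3.
House 1's vehicle must be minivan (nothing else left).
The only vehicle still possible for house 4 is van.
Clue 1: the harp player is in house 2.
The person in the black house is in house 1 (clue 9).
Clue 10: the saxophone player is in house 3.
From clue 2, the person with the ash tree must be in house 3.
By clue 8, the drum player is in house 4.
Clue 8 places the person in the red house in house 4.
That leaves trumpet as the instrument for house 1.
House 2's color must be blue (nothing else left).
House 3 color: only yellow fits.
That leaves beech as the tree for house 4.
Clue 4: the person with the cedar tree is in house 1.
So house 2 gets hickory for tree.
So: house 1 = trumpet/minivan/black/cedar, house 2 = harp/hatchback/blue/hickory, house 3 = saxophone/scooter/yellow/ash, house 4 = drum/van/red/beech.

1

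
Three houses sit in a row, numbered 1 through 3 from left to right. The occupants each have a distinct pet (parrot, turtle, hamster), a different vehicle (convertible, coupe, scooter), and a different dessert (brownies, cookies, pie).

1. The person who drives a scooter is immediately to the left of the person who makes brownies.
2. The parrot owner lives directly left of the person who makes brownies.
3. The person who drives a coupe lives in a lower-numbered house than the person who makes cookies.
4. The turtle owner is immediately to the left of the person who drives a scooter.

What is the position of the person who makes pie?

1

The turtle owner is in house 1 (clue 4).
Clue 4: the person who drives a scooter is in house 2.
That leaves hamster as the pet for house 3.
That leaves convertible as the vehicle for house 3.
House 1's dessert must be pie (nothing else left).
The person who makes brownies is in house 3 (clue 1).
That leaves parrot as the pet for house 2.
That leaves coupe as the vehicle for house 1.
The only dessert still possible for house 2 is cookies.
So: house 1 = turtle/coupe/pie, house 2 = parrot/scooter/cookies, house 3 = hamster/convertible/brownies.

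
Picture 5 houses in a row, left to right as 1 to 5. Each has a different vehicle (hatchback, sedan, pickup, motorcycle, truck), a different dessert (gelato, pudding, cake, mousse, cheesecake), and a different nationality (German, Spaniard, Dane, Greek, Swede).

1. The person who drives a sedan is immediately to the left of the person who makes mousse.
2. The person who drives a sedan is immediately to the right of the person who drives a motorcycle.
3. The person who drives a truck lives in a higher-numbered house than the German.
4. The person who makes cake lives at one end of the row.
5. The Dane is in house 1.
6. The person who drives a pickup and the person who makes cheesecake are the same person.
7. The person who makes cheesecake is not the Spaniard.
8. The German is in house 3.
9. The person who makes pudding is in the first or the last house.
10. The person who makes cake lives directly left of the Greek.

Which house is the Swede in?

4

Clue 5 places the Dane in house 1.
The German is in house 3 (clue 8).
Clue 10 places the person who makes cake in house 1.
The Greek is in house 2 (clue 10).
That leaves pudding as the dessert for house 5.
The person who drives a motorcycle is narrowed to house 1 or 2; consider each.
Placing it in house 2 leads to a contradiction, so it's in house 1.
Clue 2 places the person who drives a sedan in house 2.
From clue 1, the person who makes mousse must be in house 3.
House 2's dessert must be gelato (nothing else left).
House 4 dessert: only cheesecake fits.
From clue 6, the person who drives a pickup must be in house 4.
By clue 7, the Spaniard is in house 5.
House 3's vehicle must be hatchback (nothing else left).
House 5 vehicle: only truck fits.
House 4's nationality must be Swede (nothing else left).
So: house 1 = motorcycle/cake/Dane, house 2 = sedan/gelato/Greek, house 3 = hatchback/mousse/German, house 4 = pickup/cheesecake/Swede, house 5 = truck/pudding/Spaniard.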